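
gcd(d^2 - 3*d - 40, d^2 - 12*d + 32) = d - 8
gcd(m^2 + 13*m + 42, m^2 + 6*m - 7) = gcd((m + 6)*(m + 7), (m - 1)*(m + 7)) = m + 7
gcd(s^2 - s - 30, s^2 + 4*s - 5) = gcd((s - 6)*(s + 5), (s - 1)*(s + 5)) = s + 5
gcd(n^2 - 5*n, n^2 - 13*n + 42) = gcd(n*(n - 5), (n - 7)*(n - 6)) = 1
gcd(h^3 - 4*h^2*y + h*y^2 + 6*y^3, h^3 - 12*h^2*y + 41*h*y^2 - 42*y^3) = h^2 - 5*h*y + 6*y^2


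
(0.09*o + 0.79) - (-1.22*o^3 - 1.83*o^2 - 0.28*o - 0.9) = 1.22*o^3 + 1.83*o^2 + 0.37*o + 1.69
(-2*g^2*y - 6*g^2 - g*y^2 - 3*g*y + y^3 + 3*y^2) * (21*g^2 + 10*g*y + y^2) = -42*g^4*y - 126*g^4 - 41*g^3*y^2 - 123*g^3*y + 9*g^2*y^3 + 27*g^2*y^2 + 9*g*y^4 + 27*g*y^3 + y^5 + 3*y^4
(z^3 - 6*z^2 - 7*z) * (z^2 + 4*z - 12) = z^5 - 2*z^4 - 43*z^3 + 44*z^2 + 84*z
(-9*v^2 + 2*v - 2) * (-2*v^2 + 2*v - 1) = 18*v^4 - 22*v^3 + 17*v^2 - 6*v + 2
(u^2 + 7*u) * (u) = u^3 + 7*u^2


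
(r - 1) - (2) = r - 3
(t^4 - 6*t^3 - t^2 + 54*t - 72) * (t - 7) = t^5 - 13*t^4 + 41*t^3 + 61*t^2 - 450*t + 504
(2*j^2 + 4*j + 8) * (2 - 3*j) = -6*j^3 - 8*j^2 - 16*j + 16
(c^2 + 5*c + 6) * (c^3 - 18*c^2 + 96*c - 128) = c^5 - 13*c^4 + 12*c^3 + 244*c^2 - 64*c - 768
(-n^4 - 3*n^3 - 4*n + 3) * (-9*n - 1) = 9*n^5 + 28*n^4 + 3*n^3 + 36*n^2 - 23*n - 3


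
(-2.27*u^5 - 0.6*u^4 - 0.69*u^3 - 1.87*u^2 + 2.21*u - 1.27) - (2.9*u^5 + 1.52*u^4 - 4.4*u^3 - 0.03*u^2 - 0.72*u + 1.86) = -5.17*u^5 - 2.12*u^4 + 3.71*u^3 - 1.84*u^2 + 2.93*u - 3.13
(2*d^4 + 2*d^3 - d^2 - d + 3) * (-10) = -20*d^4 - 20*d^3 + 10*d^2 + 10*d - 30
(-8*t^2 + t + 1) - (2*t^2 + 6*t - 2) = -10*t^2 - 5*t + 3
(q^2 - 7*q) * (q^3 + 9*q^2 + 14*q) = q^5 + 2*q^4 - 49*q^3 - 98*q^2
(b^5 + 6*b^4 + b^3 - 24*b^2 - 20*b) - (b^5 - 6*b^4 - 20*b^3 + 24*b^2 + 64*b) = 12*b^4 + 21*b^3 - 48*b^2 - 84*b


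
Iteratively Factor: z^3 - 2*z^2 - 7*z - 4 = (z - 4)*(z^2 + 2*z + 1) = (z - 4)*(z + 1)*(z + 1)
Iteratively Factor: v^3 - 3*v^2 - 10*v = (v + 2)*(v^2 - 5*v) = v*(v + 2)*(v - 5)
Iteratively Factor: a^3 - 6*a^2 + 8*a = (a)*(a^2 - 6*a + 8) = a*(a - 2)*(a - 4)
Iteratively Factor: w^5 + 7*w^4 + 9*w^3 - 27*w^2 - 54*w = (w + 3)*(w^4 + 4*w^3 - 3*w^2 - 18*w) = (w + 3)^2*(w^3 + w^2 - 6*w) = (w + 3)^3*(w^2 - 2*w) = w*(w + 3)^3*(w - 2)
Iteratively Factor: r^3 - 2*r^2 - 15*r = (r - 5)*(r^2 + 3*r) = r*(r - 5)*(r + 3)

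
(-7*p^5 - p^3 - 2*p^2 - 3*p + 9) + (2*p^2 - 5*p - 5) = -7*p^5 - p^3 - 8*p + 4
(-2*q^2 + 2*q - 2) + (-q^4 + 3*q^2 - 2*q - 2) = -q^4 + q^2 - 4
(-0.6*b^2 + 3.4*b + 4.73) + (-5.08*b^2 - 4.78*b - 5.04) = -5.68*b^2 - 1.38*b - 0.31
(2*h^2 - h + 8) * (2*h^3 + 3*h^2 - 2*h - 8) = 4*h^5 + 4*h^4 + 9*h^3 + 10*h^2 - 8*h - 64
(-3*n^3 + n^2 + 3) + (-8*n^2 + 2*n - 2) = -3*n^3 - 7*n^2 + 2*n + 1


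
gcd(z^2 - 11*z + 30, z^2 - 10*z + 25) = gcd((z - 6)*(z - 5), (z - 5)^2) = z - 5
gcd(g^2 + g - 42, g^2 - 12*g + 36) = g - 6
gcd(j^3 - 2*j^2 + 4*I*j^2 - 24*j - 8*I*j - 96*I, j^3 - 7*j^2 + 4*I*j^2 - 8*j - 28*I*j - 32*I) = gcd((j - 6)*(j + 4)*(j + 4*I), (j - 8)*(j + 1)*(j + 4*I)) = j + 4*I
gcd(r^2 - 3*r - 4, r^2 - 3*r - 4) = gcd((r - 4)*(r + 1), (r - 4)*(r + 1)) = r^2 - 3*r - 4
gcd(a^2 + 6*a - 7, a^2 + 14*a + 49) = a + 7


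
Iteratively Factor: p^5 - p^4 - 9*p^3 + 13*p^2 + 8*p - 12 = (p + 1)*(p^4 - 2*p^3 - 7*p^2 + 20*p - 12) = (p + 1)*(p + 3)*(p^3 - 5*p^2 + 8*p - 4) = (p - 2)*(p + 1)*(p + 3)*(p^2 - 3*p + 2) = (p - 2)*(p - 1)*(p + 1)*(p + 3)*(p - 2)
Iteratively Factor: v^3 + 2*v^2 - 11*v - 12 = (v + 4)*(v^2 - 2*v - 3) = (v - 3)*(v + 4)*(v + 1)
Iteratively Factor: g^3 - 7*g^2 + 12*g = (g)*(g^2 - 7*g + 12) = g*(g - 4)*(g - 3)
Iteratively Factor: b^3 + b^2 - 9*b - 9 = (b - 3)*(b^2 + 4*b + 3) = (b - 3)*(b + 3)*(b + 1)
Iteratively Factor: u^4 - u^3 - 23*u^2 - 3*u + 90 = (u + 3)*(u^3 - 4*u^2 - 11*u + 30) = (u - 2)*(u + 3)*(u^2 - 2*u - 15) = (u - 5)*(u - 2)*(u + 3)*(u + 3)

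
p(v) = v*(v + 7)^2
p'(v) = v*(2*v + 14) + (v + 7)^2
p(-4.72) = -24.54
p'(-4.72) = -16.32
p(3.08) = 312.95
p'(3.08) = 163.70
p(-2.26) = -50.78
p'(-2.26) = 1.04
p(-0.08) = -3.83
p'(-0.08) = 46.78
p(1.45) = 103.53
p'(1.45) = 95.91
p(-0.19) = -8.81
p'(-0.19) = 43.79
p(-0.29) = -13.06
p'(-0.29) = 41.13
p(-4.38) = -30.07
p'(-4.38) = -16.09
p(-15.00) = -960.00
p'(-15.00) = 304.00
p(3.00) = 300.00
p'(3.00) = 160.00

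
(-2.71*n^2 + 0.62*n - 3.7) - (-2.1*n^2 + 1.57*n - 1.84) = -0.61*n^2 - 0.95*n - 1.86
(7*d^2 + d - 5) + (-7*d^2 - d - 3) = -8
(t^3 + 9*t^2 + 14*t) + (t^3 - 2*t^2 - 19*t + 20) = 2*t^3 + 7*t^2 - 5*t + 20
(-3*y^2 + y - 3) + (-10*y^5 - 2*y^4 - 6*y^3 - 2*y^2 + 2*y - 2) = -10*y^5 - 2*y^4 - 6*y^3 - 5*y^2 + 3*y - 5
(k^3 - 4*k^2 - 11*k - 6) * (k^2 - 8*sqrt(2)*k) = k^5 - 8*sqrt(2)*k^4 - 4*k^4 - 11*k^3 + 32*sqrt(2)*k^3 - 6*k^2 + 88*sqrt(2)*k^2 + 48*sqrt(2)*k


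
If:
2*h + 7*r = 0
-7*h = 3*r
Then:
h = 0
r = 0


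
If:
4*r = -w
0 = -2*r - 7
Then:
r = -7/2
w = 14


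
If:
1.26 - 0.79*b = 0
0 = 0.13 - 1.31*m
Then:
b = 1.59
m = 0.10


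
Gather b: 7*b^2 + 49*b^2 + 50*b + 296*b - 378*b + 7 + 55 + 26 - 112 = 56*b^2 - 32*b - 24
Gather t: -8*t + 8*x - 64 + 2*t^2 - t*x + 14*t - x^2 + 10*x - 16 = 2*t^2 + t*(6 - x) - x^2 + 18*x - 80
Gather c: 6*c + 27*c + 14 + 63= 33*c + 77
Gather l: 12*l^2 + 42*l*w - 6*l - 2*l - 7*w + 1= 12*l^2 + l*(42*w - 8) - 7*w + 1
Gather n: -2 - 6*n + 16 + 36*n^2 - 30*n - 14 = 36*n^2 - 36*n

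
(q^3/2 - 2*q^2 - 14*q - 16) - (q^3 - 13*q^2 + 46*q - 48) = -q^3/2 + 11*q^2 - 60*q + 32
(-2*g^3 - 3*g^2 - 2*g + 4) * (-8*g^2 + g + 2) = 16*g^5 + 22*g^4 + 9*g^3 - 40*g^2 + 8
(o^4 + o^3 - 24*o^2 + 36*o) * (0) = 0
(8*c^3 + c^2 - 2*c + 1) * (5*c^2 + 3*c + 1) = 40*c^5 + 29*c^4 + c^3 + c + 1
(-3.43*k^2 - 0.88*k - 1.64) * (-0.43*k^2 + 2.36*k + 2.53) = 1.4749*k^4 - 7.7164*k^3 - 10.0495*k^2 - 6.0968*k - 4.1492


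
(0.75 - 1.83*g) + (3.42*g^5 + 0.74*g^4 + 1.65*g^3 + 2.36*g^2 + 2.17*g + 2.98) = 3.42*g^5 + 0.74*g^4 + 1.65*g^3 + 2.36*g^2 + 0.34*g + 3.73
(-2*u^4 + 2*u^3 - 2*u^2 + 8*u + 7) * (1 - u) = 2*u^5 - 4*u^4 + 4*u^3 - 10*u^2 + u + 7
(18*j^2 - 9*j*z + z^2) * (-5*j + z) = -90*j^3 + 63*j^2*z - 14*j*z^2 + z^3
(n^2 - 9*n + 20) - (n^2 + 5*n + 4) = 16 - 14*n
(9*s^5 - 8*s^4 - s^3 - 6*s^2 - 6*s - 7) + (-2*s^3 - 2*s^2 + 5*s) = 9*s^5 - 8*s^4 - 3*s^3 - 8*s^2 - s - 7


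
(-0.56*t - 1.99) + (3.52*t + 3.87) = 2.96*t + 1.88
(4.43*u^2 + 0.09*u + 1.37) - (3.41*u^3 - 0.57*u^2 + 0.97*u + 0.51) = -3.41*u^3 + 5.0*u^2 - 0.88*u + 0.86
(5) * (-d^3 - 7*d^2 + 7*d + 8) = -5*d^3 - 35*d^2 + 35*d + 40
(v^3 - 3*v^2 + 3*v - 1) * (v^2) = v^5 - 3*v^4 + 3*v^3 - v^2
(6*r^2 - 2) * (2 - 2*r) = -12*r^3 + 12*r^2 + 4*r - 4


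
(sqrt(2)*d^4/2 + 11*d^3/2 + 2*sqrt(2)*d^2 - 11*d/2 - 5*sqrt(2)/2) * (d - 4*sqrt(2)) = sqrt(2)*d^5/2 + 3*d^4/2 - 20*sqrt(2)*d^3 - 43*d^2/2 + 39*sqrt(2)*d/2 + 20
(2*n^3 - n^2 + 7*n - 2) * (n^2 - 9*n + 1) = 2*n^5 - 19*n^4 + 18*n^3 - 66*n^2 + 25*n - 2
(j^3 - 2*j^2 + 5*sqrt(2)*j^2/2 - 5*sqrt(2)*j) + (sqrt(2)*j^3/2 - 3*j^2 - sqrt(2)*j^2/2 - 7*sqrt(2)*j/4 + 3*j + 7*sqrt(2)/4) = sqrt(2)*j^3/2 + j^3 - 5*j^2 + 2*sqrt(2)*j^2 - 27*sqrt(2)*j/4 + 3*j + 7*sqrt(2)/4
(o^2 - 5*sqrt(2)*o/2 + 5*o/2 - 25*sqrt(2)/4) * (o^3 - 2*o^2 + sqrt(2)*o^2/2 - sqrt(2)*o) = o^5 - 2*sqrt(2)*o^4 + o^4/2 - 15*o^3/2 - sqrt(2)*o^3 - 5*o^2/4 + 10*sqrt(2)*o^2 + 25*o/2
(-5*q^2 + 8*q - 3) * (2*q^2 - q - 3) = -10*q^4 + 21*q^3 + q^2 - 21*q + 9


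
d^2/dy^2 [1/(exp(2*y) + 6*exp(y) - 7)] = 2*(4*(exp(y) + 3)^2*exp(y) - (2*exp(y) + 3)*(exp(2*y) + 6*exp(y) - 7))*exp(y)/(exp(2*y) + 6*exp(y) - 7)^3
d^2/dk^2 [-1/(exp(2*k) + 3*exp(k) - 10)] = (-2*(2*exp(k) + 3)^2*exp(k) + (4*exp(k) + 3)*(exp(2*k) + 3*exp(k) - 10))*exp(k)/(exp(2*k) + 3*exp(k) - 10)^3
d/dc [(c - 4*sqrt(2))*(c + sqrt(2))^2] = 3*c^2 - 4*sqrt(2)*c - 14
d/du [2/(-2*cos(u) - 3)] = -4*sin(u)/(2*cos(u) + 3)^2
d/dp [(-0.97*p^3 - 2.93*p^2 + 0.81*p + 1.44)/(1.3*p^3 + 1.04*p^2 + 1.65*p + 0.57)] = (2.8002*p^4 - 5.307*p^3 - 12.9516*p^2 - 6.3354*p - 1.9143)/(1.69*p^6 + 2.704*p^5 + 5.3716*p^4 + 4.914*p^3 + 3.9081*p^2 + 1.881*p + 0.3249)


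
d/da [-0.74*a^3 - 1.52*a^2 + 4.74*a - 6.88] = -2.22*a^2 - 3.04*a + 4.74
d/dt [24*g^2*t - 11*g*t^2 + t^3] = 24*g^2 - 22*g*t + 3*t^2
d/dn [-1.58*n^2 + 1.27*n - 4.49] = 1.27 - 3.16*n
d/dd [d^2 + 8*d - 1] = 2*d + 8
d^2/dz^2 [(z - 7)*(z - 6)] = 2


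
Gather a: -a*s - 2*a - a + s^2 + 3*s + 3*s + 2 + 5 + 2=a*(-s - 3) + s^2 + 6*s + 9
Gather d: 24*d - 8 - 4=24*d - 12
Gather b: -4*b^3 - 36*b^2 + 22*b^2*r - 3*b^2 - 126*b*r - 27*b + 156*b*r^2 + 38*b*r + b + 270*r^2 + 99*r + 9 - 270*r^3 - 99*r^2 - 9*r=-4*b^3 + b^2*(22*r - 39) + b*(156*r^2 - 88*r - 26) - 270*r^3 + 171*r^2 + 90*r + 9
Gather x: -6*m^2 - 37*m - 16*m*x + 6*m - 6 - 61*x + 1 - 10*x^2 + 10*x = -6*m^2 - 31*m - 10*x^2 + x*(-16*m - 51) - 5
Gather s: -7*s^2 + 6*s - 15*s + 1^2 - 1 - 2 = -7*s^2 - 9*s - 2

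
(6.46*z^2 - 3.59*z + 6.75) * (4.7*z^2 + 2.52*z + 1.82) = 30.362*z^4 - 0.593800000000002*z^3 + 34.4354*z^2 + 10.4762*z + 12.285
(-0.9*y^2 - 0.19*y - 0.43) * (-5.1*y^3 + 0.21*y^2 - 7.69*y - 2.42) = 4.59*y^5 + 0.78*y^4 + 9.0741*y^3 + 3.5488*y^2 + 3.7665*y + 1.0406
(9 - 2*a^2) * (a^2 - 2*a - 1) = -2*a^4 + 4*a^3 + 11*a^2 - 18*a - 9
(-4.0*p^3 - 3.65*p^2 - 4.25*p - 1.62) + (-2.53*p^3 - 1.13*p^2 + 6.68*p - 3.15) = -6.53*p^3 - 4.78*p^2 + 2.43*p - 4.77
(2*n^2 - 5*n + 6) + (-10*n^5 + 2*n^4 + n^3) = -10*n^5 + 2*n^4 + n^3 + 2*n^2 - 5*n + 6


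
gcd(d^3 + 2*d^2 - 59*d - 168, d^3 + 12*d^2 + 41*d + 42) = d^2 + 10*d + 21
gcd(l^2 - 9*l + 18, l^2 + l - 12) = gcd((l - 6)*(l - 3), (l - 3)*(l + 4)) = l - 3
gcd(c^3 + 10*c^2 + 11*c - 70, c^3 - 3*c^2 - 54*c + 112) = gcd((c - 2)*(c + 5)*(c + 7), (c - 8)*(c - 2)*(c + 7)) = c^2 + 5*c - 14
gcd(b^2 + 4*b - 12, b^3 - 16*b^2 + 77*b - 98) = b - 2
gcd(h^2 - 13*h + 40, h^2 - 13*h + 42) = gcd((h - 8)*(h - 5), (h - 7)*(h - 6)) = 1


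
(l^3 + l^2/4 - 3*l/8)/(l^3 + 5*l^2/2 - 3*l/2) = (l + 3/4)/(l + 3)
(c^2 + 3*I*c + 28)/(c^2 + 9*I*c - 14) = (c - 4*I)/(c + 2*I)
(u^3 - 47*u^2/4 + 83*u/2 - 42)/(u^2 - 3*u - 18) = (u^2 - 23*u/4 + 7)/(u + 3)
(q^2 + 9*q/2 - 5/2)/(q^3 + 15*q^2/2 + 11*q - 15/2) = 1/(q + 3)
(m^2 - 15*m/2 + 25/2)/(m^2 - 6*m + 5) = (m - 5/2)/(m - 1)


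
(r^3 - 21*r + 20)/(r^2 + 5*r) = r - 5 + 4/r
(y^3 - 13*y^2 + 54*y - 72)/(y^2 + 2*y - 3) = (y^3 - 13*y^2 + 54*y - 72)/(y^2 + 2*y - 3)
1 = 1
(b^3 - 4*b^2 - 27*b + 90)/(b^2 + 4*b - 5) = (b^2 - 9*b + 18)/(b - 1)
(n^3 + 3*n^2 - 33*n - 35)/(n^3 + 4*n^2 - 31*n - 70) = (n + 1)/(n + 2)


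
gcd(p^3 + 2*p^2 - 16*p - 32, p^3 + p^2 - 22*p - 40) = p^2 + 6*p + 8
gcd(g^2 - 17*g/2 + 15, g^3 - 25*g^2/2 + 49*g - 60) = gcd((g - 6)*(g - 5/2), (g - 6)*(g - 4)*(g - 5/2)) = g^2 - 17*g/2 + 15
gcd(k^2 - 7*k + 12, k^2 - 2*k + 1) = 1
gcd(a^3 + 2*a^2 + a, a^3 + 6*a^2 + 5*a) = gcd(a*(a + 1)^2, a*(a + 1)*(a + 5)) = a^2 + a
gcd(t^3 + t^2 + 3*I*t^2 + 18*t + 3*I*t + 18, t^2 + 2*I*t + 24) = t + 6*I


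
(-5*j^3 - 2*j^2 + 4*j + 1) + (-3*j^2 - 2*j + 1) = -5*j^3 - 5*j^2 + 2*j + 2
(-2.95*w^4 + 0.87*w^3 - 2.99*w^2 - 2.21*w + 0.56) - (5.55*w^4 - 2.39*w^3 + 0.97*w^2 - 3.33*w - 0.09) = -8.5*w^4 + 3.26*w^3 - 3.96*w^2 + 1.12*w + 0.65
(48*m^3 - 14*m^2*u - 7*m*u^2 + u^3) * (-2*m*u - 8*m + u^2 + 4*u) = -96*m^4*u - 384*m^4 + 76*m^3*u^2 + 304*m^3*u - 9*m*u^4 - 36*m*u^3 + u^5 + 4*u^4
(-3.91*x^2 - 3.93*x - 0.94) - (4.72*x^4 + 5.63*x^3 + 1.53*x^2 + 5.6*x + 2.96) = -4.72*x^4 - 5.63*x^3 - 5.44*x^2 - 9.53*x - 3.9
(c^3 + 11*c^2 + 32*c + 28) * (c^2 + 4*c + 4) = c^5 + 15*c^4 + 80*c^3 + 200*c^2 + 240*c + 112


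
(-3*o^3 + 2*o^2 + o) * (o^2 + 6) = -3*o^5 + 2*o^4 - 17*o^3 + 12*o^2 + 6*o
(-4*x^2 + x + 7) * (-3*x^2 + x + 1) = 12*x^4 - 7*x^3 - 24*x^2 + 8*x + 7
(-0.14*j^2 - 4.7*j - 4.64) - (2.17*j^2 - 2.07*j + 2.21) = -2.31*j^2 - 2.63*j - 6.85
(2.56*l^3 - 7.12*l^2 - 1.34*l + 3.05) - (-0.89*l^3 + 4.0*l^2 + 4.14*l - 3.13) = 3.45*l^3 - 11.12*l^2 - 5.48*l + 6.18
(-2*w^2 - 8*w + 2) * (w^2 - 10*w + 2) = -2*w^4 + 12*w^3 + 78*w^2 - 36*w + 4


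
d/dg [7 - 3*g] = -3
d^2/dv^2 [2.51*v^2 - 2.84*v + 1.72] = 5.02000000000000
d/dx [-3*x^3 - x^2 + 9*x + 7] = -9*x^2 - 2*x + 9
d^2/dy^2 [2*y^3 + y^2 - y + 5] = 12*y + 2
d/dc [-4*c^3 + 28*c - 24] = 28 - 12*c^2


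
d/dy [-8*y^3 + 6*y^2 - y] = -24*y^2 + 12*y - 1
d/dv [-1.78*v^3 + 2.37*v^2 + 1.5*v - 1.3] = -5.34*v^2 + 4.74*v + 1.5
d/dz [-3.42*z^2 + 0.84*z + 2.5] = 0.84 - 6.84*z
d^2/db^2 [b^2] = 2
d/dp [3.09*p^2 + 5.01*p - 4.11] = 6.18*p + 5.01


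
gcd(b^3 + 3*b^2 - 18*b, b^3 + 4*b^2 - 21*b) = b^2 - 3*b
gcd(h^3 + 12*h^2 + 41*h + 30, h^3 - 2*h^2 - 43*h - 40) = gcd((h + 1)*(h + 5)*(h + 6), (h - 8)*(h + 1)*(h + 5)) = h^2 + 6*h + 5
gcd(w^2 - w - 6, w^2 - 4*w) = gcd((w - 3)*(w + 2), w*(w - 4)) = 1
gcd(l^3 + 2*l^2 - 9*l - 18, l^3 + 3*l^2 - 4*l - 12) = l^2 + 5*l + 6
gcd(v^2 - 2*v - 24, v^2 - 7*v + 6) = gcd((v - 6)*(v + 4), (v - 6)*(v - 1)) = v - 6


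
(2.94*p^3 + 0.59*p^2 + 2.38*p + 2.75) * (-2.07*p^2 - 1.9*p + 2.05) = -6.0858*p^5 - 6.8073*p^4 - 0.0206000000000008*p^3 - 9.005*p^2 - 0.346*p + 5.6375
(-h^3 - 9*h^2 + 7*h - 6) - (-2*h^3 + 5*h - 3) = h^3 - 9*h^2 + 2*h - 3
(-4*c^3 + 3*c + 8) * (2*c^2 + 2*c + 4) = -8*c^5 - 8*c^4 - 10*c^3 + 22*c^2 + 28*c + 32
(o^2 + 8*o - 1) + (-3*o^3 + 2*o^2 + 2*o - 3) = -3*o^3 + 3*o^2 + 10*o - 4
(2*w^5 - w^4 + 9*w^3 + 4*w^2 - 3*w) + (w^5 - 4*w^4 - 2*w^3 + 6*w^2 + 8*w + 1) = 3*w^5 - 5*w^4 + 7*w^3 + 10*w^2 + 5*w + 1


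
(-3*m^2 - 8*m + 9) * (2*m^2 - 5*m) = -6*m^4 - m^3 + 58*m^2 - 45*m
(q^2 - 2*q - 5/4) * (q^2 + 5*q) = q^4 + 3*q^3 - 45*q^2/4 - 25*q/4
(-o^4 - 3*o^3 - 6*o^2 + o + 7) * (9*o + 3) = -9*o^5 - 30*o^4 - 63*o^3 - 9*o^2 + 66*o + 21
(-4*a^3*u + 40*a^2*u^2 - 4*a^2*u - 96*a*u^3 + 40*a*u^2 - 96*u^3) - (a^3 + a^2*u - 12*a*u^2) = -4*a^3*u - a^3 + 40*a^2*u^2 - 5*a^2*u - 96*a*u^3 + 52*a*u^2 - 96*u^3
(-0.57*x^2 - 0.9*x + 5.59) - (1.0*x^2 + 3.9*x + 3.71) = -1.57*x^2 - 4.8*x + 1.88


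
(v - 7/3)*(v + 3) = v^2 + 2*v/3 - 7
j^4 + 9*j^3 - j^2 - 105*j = j*(j - 3)*(j + 5)*(j + 7)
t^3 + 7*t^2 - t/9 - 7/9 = (t - 1/3)*(t + 1/3)*(t + 7)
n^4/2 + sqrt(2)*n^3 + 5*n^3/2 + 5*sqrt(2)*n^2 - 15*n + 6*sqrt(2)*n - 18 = (n/2 + 1)*(n + 3)*(n - sqrt(2))*(n + 3*sqrt(2))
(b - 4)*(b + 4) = b^2 - 16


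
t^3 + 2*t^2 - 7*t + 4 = (t - 1)^2*(t + 4)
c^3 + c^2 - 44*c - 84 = (c - 7)*(c + 2)*(c + 6)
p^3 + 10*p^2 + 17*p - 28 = (p - 1)*(p + 4)*(p + 7)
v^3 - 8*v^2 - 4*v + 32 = (v - 8)*(v - 2)*(v + 2)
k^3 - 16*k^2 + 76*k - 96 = (k - 8)*(k - 6)*(k - 2)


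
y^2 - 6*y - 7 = (y - 7)*(y + 1)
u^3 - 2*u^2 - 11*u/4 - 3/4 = (u - 3)*(u + 1/2)^2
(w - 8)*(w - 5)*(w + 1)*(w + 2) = w^4 - 10*w^3 + 3*w^2 + 94*w + 80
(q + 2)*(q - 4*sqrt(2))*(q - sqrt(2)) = q^3 - 5*sqrt(2)*q^2 + 2*q^2 - 10*sqrt(2)*q + 8*q + 16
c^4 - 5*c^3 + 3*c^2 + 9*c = c*(c - 3)^2*(c + 1)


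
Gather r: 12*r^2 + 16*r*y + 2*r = 12*r^2 + r*(16*y + 2)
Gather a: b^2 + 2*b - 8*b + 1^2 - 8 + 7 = b^2 - 6*b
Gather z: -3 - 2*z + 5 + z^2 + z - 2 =z^2 - z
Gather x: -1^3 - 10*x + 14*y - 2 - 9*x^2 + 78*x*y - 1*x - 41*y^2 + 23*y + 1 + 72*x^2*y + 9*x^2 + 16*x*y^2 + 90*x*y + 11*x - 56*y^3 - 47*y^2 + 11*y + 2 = 72*x^2*y + x*(16*y^2 + 168*y) - 56*y^3 - 88*y^2 + 48*y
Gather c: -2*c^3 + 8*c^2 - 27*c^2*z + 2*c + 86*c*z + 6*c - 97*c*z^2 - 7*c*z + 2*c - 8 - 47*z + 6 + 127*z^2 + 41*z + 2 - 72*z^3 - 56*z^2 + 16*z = -2*c^3 + c^2*(8 - 27*z) + c*(-97*z^2 + 79*z + 10) - 72*z^3 + 71*z^2 + 10*z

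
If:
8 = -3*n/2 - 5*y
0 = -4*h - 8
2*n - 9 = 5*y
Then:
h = -2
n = 2/7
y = -59/35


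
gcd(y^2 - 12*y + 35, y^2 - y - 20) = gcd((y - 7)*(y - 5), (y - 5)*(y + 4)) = y - 5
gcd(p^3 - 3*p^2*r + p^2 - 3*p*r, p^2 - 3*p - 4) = p + 1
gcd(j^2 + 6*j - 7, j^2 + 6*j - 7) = j^2 + 6*j - 7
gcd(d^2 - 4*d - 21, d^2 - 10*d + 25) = 1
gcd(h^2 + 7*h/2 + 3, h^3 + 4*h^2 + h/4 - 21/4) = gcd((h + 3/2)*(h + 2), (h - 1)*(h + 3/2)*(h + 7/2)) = h + 3/2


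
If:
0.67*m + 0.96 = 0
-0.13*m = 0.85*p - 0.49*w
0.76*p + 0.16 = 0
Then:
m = -1.43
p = -0.21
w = -0.75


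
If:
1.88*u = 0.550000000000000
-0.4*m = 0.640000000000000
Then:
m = -1.60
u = 0.29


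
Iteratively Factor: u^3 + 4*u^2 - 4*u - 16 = (u - 2)*(u^2 + 6*u + 8) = (u - 2)*(u + 2)*(u + 4)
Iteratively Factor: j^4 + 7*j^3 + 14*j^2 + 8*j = (j + 1)*(j^3 + 6*j^2 + 8*j) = (j + 1)*(j + 2)*(j^2 + 4*j) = (j + 1)*(j + 2)*(j + 4)*(j)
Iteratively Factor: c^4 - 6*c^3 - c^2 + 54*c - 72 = (c + 3)*(c^3 - 9*c^2 + 26*c - 24) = (c - 3)*(c + 3)*(c^2 - 6*c + 8) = (c - 4)*(c - 3)*(c + 3)*(c - 2)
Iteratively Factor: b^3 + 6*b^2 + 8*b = (b + 4)*(b^2 + 2*b) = b*(b + 4)*(b + 2)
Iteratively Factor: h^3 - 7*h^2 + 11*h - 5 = (h - 5)*(h^2 - 2*h + 1) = (h - 5)*(h - 1)*(h - 1)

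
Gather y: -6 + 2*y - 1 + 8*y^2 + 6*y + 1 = 8*y^2 + 8*y - 6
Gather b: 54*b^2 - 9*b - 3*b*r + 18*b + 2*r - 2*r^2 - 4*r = 54*b^2 + b*(9 - 3*r) - 2*r^2 - 2*r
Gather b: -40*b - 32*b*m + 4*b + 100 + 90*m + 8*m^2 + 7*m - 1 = b*(-32*m - 36) + 8*m^2 + 97*m + 99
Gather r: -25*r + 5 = 5 - 25*r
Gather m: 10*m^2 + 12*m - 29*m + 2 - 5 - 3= 10*m^2 - 17*m - 6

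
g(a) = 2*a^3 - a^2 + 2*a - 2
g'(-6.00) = 230.00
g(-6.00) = -482.00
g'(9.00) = 470.00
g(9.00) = 1393.00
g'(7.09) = 289.43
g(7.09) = 674.71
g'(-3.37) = 76.88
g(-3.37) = -96.64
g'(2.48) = 33.94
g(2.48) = 27.32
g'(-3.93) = 102.53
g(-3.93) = -146.70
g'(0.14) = 1.84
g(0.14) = -1.73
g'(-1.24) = 13.71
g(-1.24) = -9.83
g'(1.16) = 7.75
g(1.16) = 2.10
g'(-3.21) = 70.24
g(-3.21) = -84.88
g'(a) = 6*a^2 - 2*a + 2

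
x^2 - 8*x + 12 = (x - 6)*(x - 2)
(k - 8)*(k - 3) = k^2 - 11*k + 24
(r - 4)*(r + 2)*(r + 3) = r^3 + r^2 - 14*r - 24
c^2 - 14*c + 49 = (c - 7)^2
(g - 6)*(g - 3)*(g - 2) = g^3 - 11*g^2 + 36*g - 36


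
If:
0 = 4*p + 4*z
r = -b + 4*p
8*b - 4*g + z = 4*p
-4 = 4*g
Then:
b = -5*z/8 - 1/2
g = -1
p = -z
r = 1/2 - 27*z/8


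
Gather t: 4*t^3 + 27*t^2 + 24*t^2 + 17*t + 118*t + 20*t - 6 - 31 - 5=4*t^3 + 51*t^2 + 155*t - 42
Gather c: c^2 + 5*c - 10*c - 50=c^2 - 5*c - 50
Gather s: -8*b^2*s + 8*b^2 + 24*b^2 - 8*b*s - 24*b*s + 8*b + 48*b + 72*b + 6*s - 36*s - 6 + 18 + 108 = 32*b^2 + 128*b + s*(-8*b^2 - 32*b - 30) + 120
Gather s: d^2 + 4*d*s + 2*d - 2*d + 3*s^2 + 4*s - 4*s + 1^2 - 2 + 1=d^2 + 4*d*s + 3*s^2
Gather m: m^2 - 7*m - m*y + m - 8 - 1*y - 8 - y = m^2 + m*(-y - 6) - 2*y - 16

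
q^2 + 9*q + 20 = (q + 4)*(q + 5)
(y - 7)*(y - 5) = y^2 - 12*y + 35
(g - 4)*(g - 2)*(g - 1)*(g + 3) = g^4 - 4*g^3 - 7*g^2 + 34*g - 24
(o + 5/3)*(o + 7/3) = o^2 + 4*o + 35/9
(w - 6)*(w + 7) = w^2 + w - 42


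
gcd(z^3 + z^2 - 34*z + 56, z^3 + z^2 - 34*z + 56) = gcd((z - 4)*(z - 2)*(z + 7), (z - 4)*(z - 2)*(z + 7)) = z^3 + z^2 - 34*z + 56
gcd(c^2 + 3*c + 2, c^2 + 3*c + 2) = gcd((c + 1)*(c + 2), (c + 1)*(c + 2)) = c^2 + 3*c + 2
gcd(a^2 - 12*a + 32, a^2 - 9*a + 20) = a - 4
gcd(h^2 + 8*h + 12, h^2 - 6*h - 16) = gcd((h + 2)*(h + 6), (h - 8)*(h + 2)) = h + 2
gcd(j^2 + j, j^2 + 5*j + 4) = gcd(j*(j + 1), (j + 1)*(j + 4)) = j + 1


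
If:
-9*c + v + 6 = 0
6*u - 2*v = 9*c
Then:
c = v/9 + 2/3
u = v/2 + 1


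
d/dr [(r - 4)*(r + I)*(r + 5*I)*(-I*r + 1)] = -4*I*r^3 + r^2*(21 + 12*I) - r*(56 - 22*I) - 5 - 44*I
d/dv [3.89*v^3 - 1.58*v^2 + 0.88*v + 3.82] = 11.67*v^2 - 3.16*v + 0.88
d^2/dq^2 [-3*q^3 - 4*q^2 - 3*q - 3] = -18*q - 8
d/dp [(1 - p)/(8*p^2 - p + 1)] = (-8*p^2 + p + (p - 1)*(16*p - 1) - 1)/(8*p^2 - p + 1)^2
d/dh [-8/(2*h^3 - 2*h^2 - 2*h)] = 4*(3*h^2 - 2*h - 1)/(h^2*(-h^2 + h + 1)^2)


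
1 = 1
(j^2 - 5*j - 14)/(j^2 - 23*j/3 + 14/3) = 3*(j + 2)/(3*j - 2)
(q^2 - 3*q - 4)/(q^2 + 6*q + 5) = (q - 4)/(q + 5)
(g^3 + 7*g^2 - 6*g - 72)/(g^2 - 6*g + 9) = (g^2 + 10*g + 24)/(g - 3)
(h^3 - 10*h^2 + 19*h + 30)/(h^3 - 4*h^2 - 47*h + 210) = (h + 1)/(h + 7)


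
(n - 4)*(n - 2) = n^2 - 6*n + 8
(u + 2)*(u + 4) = u^2 + 6*u + 8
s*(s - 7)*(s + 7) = s^3 - 49*s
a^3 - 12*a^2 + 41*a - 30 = (a - 6)*(a - 5)*(a - 1)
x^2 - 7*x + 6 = (x - 6)*(x - 1)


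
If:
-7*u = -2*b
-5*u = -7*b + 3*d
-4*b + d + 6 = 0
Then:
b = 14/5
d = 26/5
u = 4/5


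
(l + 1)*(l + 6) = l^2 + 7*l + 6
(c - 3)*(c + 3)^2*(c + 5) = c^4 + 8*c^3 + 6*c^2 - 72*c - 135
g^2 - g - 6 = (g - 3)*(g + 2)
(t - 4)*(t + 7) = t^2 + 3*t - 28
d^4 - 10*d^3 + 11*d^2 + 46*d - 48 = (d - 8)*(d - 3)*(d - 1)*(d + 2)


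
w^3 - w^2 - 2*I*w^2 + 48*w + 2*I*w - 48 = (w - 1)*(w - 8*I)*(w + 6*I)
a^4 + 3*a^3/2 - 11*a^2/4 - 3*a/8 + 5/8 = (a - 1)*(a - 1/2)*(a + 1/2)*(a + 5/2)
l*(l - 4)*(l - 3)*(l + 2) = l^4 - 5*l^3 - 2*l^2 + 24*l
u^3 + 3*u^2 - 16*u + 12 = (u - 2)*(u - 1)*(u + 6)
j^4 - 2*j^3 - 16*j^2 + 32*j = j*(j - 4)*(j - 2)*(j + 4)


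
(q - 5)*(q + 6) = q^2 + q - 30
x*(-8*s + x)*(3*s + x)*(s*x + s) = -24*s^3*x^2 - 24*s^3*x - 5*s^2*x^3 - 5*s^2*x^2 + s*x^4 + s*x^3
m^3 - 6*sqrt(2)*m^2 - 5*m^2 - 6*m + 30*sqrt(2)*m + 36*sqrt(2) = (m - 6)*(m + 1)*(m - 6*sqrt(2))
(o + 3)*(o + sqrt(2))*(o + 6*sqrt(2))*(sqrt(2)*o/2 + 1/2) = sqrt(2)*o^4/2 + 3*sqrt(2)*o^3/2 + 15*o^3/2 + 19*sqrt(2)*o^2/2 + 45*o^2/2 + 6*o + 57*sqrt(2)*o/2 + 18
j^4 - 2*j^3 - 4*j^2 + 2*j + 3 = (j - 3)*(j - 1)*(j + 1)^2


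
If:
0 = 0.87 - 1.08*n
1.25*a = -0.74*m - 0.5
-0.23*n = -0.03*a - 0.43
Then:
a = -8.16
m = 13.10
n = 0.81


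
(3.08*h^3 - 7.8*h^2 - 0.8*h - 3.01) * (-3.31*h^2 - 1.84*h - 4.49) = -10.1948*h^5 + 20.1508*h^4 + 3.1708*h^3 + 46.4571*h^2 + 9.1304*h + 13.5149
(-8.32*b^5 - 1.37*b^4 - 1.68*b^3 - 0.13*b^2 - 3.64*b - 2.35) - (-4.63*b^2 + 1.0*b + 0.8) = -8.32*b^5 - 1.37*b^4 - 1.68*b^3 + 4.5*b^2 - 4.64*b - 3.15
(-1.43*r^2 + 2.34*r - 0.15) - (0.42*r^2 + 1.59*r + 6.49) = -1.85*r^2 + 0.75*r - 6.64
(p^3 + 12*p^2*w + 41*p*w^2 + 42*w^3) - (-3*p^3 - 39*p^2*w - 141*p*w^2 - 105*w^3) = 4*p^3 + 51*p^2*w + 182*p*w^2 + 147*w^3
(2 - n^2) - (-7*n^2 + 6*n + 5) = 6*n^2 - 6*n - 3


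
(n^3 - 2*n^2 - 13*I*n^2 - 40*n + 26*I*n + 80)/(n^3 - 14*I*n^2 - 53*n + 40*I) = (n - 2)/(n - I)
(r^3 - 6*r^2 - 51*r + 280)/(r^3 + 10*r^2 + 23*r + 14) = (r^2 - 13*r + 40)/(r^2 + 3*r + 2)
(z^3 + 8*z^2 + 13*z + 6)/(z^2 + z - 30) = (z^2 + 2*z + 1)/(z - 5)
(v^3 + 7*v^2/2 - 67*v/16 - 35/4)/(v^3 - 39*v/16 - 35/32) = 2*(v + 4)/(2*v + 1)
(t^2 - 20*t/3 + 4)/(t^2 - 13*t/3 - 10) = (3*t - 2)/(3*t + 5)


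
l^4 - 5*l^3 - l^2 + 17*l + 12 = (l - 4)*(l - 3)*(l + 1)^2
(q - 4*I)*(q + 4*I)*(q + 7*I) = q^3 + 7*I*q^2 + 16*q + 112*I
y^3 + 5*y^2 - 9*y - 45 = (y - 3)*(y + 3)*(y + 5)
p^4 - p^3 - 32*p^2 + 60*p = p*(p - 5)*(p - 2)*(p + 6)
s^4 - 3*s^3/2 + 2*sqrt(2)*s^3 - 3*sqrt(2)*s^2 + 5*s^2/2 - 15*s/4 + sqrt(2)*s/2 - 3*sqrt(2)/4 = (s - 3/2)*(s + sqrt(2)/2)^2*(s + sqrt(2))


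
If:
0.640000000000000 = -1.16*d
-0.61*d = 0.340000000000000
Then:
No Solution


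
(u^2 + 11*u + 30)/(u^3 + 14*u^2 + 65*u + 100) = (u + 6)/(u^2 + 9*u + 20)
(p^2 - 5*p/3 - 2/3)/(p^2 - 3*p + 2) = (p + 1/3)/(p - 1)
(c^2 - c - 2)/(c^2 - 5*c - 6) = (c - 2)/(c - 6)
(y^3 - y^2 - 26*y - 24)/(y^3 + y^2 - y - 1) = (y^2 - 2*y - 24)/(y^2 - 1)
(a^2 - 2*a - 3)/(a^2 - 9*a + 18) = (a + 1)/(a - 6)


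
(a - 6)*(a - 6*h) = a^2 - 6*a*h - 6*a + 36*h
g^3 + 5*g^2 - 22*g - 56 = (g - 4)*(g + 2)*(g + 7)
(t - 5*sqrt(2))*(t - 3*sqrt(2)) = t^2 - 8*sqrt(2)*t + 30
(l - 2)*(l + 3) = l^2 + l - 6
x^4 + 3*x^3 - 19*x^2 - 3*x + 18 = (x - 3)*(x - 1)*(x + 1)*(x + 6)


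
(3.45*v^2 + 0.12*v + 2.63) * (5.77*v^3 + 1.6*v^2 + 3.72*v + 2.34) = 19.9065*v^5 + 6.2124*v^4 + 28.2011*v^3 + 12.7274*v^2 + 10.0644*v + 6.1542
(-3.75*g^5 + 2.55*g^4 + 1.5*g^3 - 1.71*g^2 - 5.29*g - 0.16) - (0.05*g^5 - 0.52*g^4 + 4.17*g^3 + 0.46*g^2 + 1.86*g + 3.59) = -3.8*g^5 + 3.07*g^4 - 2.67*g^3 - 2.17*g^2 - 7.15*g - 3.75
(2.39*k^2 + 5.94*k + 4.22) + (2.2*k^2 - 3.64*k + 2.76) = 4.59*k^2 + 2.3*k + 6.98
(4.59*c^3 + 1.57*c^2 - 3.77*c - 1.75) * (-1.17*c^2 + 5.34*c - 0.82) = -5.3703*c^5 + 22.6737*c^4 + 9.0309*c^3 - 19.3717*c^2 - 6.2536*c + 1.435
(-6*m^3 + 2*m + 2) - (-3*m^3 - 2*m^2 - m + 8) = -3*m^3 + 2*m^2 + 3*m - 6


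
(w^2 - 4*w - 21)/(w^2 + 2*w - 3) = (w - 7)/(w - 1)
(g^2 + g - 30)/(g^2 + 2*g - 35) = (g + 6)/(g + 7)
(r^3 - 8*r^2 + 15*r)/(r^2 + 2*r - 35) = r*(r - 3)/(r + 7)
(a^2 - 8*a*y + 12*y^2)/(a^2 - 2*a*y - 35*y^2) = (-a^2 + 8*a*y - 12*y^2)/(-a^2 + 2*a*y + 35*y^2)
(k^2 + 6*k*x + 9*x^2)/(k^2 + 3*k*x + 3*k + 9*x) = (k + 3*x)/(k + 3)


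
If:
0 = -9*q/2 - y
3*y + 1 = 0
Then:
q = 2/27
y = -1/3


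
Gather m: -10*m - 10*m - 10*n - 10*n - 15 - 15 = -20*m - 20*n - 30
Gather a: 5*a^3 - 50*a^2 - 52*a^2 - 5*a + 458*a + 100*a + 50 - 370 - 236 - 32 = 5*a^3 - 102*a^2 + 553*a - 588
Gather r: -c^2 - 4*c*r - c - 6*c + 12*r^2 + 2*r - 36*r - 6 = -c^2 - 7*c + 12*r^2 + r*(-4*c - 34) - 6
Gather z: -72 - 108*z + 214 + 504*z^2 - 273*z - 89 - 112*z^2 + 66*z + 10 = 392*z^2 - 315*z + 63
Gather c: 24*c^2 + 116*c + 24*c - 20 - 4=24*c^2 + 140*c - 24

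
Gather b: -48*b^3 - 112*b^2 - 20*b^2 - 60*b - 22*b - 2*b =-48*b^3 - 132*b^2 - 84*b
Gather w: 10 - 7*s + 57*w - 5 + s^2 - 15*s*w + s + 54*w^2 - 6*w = s^2 - 6*s + 54*w^2 + w*(51 - 15*s) + 5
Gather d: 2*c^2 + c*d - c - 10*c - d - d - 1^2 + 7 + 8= 2*c^2 - 11*c + d*(c - 2) + 14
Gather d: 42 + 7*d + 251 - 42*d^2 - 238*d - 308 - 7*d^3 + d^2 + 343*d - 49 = -7*d^3 - 41*d^2 + 112*d - 64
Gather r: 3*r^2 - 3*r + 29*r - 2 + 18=3*r^2 + 26*r + 16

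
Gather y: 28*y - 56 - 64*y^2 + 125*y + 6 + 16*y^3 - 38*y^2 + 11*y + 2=16*y^3 - 102*y^2 + 164*y - 48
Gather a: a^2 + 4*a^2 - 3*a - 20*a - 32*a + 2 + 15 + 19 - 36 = 5*a^2 - 55*a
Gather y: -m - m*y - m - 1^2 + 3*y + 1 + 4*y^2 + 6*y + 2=-2*m + 4*y^2 + y*(9 - m) + 2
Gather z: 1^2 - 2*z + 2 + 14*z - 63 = 12*z - 60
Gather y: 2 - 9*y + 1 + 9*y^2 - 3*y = 9*y^2 - 12*y + 3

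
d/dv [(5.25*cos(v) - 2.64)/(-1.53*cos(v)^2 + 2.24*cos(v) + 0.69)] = (-8.0325*cos(v)^2 + 8.0784*cos(v) - 9.5361)*sin(v)/(2.3409*cos(v)^4 - 6.8544*cos(v)^3 + 2.9062*cos(v)^2 + 3.0912*cos(v) + 0.4761)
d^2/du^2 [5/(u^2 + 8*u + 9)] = 10*(-u^2 - 8*u + 4*(u + 4)^2 - 9)/(u^2 + 8*u + 9)^3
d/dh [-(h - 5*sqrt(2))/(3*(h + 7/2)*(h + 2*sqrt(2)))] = 2*(2*(h - 5*sqrt(2))*(h + 2*sqrt(2)) + (h - 5*sqrt(2))*(2*h + 7) - (h + 2*sqrt(2))*(2*h + 7))/(3*(h + 2*sqrt(2))^2*(2*h + 7)^2)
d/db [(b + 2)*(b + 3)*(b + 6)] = 3*b^2 + 22*b + 36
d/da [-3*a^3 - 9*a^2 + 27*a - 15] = -9*a^2 - 18*a + 27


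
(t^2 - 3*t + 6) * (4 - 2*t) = -2*t^3 + 10*t^2 - 24*t + 24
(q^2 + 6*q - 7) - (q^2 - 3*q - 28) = 9*q + 21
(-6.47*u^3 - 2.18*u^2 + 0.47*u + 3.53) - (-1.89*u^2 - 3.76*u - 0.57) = -6.47*u^3 - 0.29*u^2 + 4.23*u + 4.1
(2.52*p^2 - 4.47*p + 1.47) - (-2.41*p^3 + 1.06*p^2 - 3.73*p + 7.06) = 2.41*p^3 + 1.46*p^2 - 0.74*p - 5.59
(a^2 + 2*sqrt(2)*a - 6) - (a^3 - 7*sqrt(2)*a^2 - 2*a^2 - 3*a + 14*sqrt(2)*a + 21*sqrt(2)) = -a^3 + 3*a^2 + 7*sqrt(2)*a^2 - 12*sqrt(2)*a + 3*a - 21*sqrt(2) - 6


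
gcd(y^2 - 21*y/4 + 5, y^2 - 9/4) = 1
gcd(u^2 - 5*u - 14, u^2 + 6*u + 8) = u + 2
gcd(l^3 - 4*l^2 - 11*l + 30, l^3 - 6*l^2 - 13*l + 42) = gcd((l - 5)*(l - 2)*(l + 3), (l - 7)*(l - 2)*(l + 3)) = l^2 + l - 6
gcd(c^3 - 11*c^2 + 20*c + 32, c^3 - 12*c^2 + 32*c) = c^2 - 12*c + 32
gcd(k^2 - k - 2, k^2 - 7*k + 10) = k - 2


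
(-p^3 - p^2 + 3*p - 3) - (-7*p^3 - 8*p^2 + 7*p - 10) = 6*p^3 + 7*p^2 - 4*p + 7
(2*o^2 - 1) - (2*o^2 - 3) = 2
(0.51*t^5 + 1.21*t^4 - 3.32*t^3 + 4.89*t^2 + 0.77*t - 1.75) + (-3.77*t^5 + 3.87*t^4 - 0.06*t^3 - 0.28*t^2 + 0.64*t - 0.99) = -3.26*t^5 + 5.08*t^4 - 3.38*t^3 + 4.61*t^2 + 1.41*t - 2.74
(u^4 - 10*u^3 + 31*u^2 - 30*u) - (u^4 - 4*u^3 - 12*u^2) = -6*u^3 + 43*u^2 - 30*u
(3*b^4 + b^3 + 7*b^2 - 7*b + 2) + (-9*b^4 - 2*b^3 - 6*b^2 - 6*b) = -6*b^4 - b^3 + b^2 - 13*b + 2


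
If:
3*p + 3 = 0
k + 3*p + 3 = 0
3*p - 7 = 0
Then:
No Solution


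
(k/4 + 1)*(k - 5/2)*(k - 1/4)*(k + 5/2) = k^4/4 + 15*k^3/16 - 29*k^2/16 - 375*k/64 + 25/16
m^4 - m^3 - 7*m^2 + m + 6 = (m - 3)*(m - 1)*(m + 1)*(m + 2)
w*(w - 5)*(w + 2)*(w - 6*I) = w^4 - 3*w^3 - 6*I*w^3 - 10*w^2 + 18*I*w^2 + 60*I*w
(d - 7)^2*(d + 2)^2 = d^4 - 10*d^3 - 3*d^2 + 140*d + 196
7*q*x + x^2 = x*(7*q + x)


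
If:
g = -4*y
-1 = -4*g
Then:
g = 1/4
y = -1/16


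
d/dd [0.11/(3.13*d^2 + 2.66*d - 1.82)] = (-0.6886*d - 0.2926)/(3.13*d^2 + 2.66*d - 1.82)^2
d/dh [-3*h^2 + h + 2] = 1 - 6*h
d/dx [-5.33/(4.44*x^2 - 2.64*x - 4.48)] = (47.3304*x - 14.0712)/(-4.44*x^2 + 2.64*x + 4.48)^2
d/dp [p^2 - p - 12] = 2*p - 1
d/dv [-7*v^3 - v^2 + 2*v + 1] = -21*v^2 - 2*v + 2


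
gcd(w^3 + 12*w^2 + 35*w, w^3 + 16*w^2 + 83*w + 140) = w^2 + 12*w + 35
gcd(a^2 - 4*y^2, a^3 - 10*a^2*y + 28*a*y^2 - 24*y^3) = -a + 2*y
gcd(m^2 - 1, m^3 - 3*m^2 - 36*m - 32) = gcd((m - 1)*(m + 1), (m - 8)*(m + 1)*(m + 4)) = m + 1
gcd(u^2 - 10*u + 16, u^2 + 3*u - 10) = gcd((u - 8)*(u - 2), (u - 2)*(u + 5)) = u - 2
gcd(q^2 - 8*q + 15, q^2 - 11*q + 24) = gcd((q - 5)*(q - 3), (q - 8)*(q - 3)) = q - 3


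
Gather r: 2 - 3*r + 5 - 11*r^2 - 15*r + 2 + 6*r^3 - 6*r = 6*r^3 - 11*r^2 - 24*r + 9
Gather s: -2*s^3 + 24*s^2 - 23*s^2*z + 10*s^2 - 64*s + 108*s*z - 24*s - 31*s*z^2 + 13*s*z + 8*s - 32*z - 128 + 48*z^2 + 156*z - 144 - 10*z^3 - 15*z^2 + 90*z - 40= -2*s^3 + s^2*(34 - 23*z) + s*(-31*z^2 + 121*z - 80) - 10*z^3 + 33*z^2 + 214*z - 312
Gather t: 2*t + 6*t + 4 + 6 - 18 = 8*t - 8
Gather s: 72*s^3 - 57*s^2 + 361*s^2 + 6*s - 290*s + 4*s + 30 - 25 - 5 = 72*s^3 + 304*s^2 - 280*s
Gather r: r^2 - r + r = r^2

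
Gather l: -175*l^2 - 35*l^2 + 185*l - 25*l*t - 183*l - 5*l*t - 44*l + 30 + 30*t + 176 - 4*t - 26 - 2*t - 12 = -210*l^2 + l*(-30*t - 42) + 24*t + 168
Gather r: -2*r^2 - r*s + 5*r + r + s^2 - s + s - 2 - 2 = -2*r^2 + r*(6 - s) + s^2 - 4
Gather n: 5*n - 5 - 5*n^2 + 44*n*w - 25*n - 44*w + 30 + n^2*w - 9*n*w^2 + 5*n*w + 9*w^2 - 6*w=n^2*(w - 5) + n*(-9*w^2 + 49*w - 20) + 9*w^2 - 50*w + 25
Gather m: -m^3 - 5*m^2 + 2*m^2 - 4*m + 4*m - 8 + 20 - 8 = -m^3 - 3*m^2 + 4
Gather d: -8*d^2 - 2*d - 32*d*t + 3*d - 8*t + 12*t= -8*d^2 + d*(1 - 32*t) + 4*t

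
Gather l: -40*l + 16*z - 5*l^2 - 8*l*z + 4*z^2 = -5*l^2 + l*(-8*z - 40) + 4*z^2 + 16*z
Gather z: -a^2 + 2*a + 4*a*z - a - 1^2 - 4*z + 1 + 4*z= -a^2 + 4*a*z + a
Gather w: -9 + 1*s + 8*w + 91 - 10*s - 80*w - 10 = -9*s - 72*w + 72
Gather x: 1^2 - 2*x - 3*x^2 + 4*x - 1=-3*x^2 + 2*x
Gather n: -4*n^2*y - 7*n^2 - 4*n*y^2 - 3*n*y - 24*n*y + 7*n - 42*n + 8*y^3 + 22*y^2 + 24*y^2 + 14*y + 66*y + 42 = n^2*(-4*y - 7) + n*(-4*y^2 - 27*y - 35) + 8*y^3 + 46*y^2 + 80*y + 42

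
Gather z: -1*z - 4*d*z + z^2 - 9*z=z^2 + z*(-4*d - 10)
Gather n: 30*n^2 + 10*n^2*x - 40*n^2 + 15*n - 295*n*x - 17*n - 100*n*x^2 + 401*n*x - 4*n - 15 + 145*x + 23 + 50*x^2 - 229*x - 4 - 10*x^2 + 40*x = n^2*(10*x - 10) + n*(-100*x^2 + 106*x - 6) + 40*x^2 - 44*x + 4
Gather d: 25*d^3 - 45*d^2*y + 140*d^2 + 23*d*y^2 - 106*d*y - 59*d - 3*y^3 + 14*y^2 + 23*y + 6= 25*d^3 + d^2*(140 - 45*y) + d*(23*y^2 - 106*y - 59) - 3*y^3 + 14*y^2 + 23*y + 6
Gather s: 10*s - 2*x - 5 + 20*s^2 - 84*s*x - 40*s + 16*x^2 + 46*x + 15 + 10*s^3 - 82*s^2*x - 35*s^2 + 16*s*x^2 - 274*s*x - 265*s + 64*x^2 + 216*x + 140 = 10*s^3 + s^2*(-82*x - 15) + s*(16*x^2 - 358*x - 295) + 80*x^2 + 260*x + 150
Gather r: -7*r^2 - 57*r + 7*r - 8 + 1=-7*r^2 - 50*r - 7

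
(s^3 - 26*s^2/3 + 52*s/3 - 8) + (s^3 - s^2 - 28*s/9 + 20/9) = 2*s^3 - 29*s^2/3 + 128*s/9 - 52/9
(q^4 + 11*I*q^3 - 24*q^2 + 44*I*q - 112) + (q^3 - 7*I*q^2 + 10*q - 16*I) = q^4 + q^3 + 11*I*q^3 - 24*q^2 - 7*I*q^2 + 10*q + 44*I*q - 112 - 16*I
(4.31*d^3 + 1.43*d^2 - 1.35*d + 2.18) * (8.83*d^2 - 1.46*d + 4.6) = 38.0573*d^5 + 6.3343*d^4 + 5.8177*d^3 + 27.7984*d^2 - 9.3928*d + 10.028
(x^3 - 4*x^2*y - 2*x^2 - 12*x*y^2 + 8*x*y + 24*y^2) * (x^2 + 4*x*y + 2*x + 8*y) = x^5 - 28*x^3*y^2 - 4*x^3 - 48*x^2*y^3 + 112*x*y^2 + 192*y^3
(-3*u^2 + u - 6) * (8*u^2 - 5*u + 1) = -24*u^4 + 23*u^3 - 56*u^2 + 31*u - 6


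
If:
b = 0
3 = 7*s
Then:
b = 0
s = 3/7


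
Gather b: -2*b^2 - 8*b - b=-2*b^2 - 9*b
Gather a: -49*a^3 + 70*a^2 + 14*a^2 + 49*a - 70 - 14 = -49*a^3 + 84*a^2 + 49*a - 84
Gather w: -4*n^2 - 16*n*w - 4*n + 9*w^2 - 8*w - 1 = -4*n^2 - 4*n + 9*w^2 + w*(-16*n - 8) - 1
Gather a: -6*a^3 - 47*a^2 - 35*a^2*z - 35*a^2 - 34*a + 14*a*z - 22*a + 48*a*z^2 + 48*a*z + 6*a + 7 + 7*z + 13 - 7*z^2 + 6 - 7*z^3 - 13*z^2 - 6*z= -6*a^3 + a^2*(-35*z - 82) + a*(48*z^2 + 62*z - 50) - 7*z^3 - 20*z^2 + z + 26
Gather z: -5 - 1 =-6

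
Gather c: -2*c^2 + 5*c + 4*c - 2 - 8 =-2*c^2 + 9*c - 10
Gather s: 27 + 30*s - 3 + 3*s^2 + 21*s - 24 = 3*s^2 + 51*s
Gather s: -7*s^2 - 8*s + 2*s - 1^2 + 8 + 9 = -7*s^2 - 6*s + 16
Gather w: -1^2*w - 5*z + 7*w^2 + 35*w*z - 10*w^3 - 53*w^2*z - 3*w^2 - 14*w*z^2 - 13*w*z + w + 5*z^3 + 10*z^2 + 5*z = -10*w^3 + w^2*(4 - 53*z) + w*(-14*z^2 + 22*z) + 5*z^3 + 10*z^2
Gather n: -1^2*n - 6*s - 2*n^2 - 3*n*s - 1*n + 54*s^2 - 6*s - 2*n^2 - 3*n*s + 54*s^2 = -4*n^2 + n*(-6*s - 2) + 108*s^2 - 12*s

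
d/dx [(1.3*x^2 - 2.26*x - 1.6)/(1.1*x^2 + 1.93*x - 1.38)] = (4.995*x^2 - 0.0679999999999996*x + 6.2068)/(1.21*x^4 + 4.246*x^3 + 0.6889*x^2 - 5.3268*x + 1.9044)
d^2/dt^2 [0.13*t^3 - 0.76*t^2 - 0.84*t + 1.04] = 0.78*t - 1.52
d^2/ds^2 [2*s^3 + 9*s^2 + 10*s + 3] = 12*s + 18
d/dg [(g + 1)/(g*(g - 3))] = (-g^2 - 2*g + 3)/(g^2*(g^2 - 6*g + 9))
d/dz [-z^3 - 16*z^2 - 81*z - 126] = -3*z^2 - 32*z - 81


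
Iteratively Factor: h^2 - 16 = (h - 4)*(h + 4)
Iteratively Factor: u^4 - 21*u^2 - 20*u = (u + 1)*(u^3 - u^2 - 20*u) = u*(u + 1)*(u^2 - u - 20) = u*(u + 1)*(u + 4)*(u - 5)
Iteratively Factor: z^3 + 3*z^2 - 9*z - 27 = (z + 3)*(z^2 - 9) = (z + 3)^2*(z - 3)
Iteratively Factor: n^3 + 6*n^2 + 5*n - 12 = (n - 1)*(n^2 + 7*n + 12) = (n - 1)*(n + 4)*(n + 3)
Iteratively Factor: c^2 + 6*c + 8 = (c + 4)*(c + 2)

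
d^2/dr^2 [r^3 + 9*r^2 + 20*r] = 6*r + 18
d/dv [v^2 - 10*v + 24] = 2*v - 10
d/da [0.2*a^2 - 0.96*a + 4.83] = 0.4*a - 0.96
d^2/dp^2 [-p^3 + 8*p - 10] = -6*p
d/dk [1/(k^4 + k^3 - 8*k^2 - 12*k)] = (-4*k^3 - 3*k^2 + 16*k + 12)/(k^2*(k^3 + k^2 - 8*k - 12)^2)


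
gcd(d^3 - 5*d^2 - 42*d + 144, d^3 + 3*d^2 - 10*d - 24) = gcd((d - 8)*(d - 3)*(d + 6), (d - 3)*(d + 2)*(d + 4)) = d - 3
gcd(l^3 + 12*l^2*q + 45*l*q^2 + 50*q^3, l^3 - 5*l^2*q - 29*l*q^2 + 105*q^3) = l + 5*q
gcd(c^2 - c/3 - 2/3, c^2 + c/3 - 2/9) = c + 2/3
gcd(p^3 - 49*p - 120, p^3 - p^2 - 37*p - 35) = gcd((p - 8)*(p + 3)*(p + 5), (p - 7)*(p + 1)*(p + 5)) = p + 5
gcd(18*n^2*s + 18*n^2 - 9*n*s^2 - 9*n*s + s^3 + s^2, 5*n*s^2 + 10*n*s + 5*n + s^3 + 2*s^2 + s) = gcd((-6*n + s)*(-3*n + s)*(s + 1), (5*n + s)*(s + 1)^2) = s + 1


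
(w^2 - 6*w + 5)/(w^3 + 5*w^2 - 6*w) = (w - 5)/(w*(w + 6))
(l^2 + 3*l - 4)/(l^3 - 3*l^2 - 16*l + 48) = (l - 1)/(l^2 - 7*l + 12)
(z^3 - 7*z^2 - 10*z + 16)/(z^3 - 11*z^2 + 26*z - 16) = (z + 2)/(z - 2)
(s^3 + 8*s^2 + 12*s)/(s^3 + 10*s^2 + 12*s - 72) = s*(s + 2)/(s^2 + 4*s - 12)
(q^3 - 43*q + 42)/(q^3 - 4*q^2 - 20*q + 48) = (q^2 + 6*q - 7)/(q^2 + 2*q - 8)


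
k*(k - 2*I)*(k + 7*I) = k^3 + 5*I*k^2 + 14*k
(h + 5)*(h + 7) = h^2 + 12*h + 35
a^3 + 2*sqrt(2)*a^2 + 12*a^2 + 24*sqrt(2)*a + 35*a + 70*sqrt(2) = (a + 5)*(a + 7)*(a + 2*sqrt(2))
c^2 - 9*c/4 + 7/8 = (c - 7/4)*(c - 1/2)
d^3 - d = d*(d - 1)*(d + 1)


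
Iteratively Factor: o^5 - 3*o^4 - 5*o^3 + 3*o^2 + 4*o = (o + 1)*(o^4 - 4*o^3 - o^2 + 4*o) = o*(o + 1)*(o^3 - 4*o^2 - o + 4) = o*(o - 4)*(o + 1)*(o^2 - 1) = o*(o - 4)*(o + 1)^2*(o - 1)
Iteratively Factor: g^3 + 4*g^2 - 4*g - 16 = (g - 2)*(g^2 + 6*g + 8) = (g - 2)*(g + 2)*(g + 4)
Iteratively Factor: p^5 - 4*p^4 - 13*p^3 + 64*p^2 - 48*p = (p - 3)*(p^4 - p^3 - 16*p^2 + 16*p) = (p - 3)*(p + 4)*(p^3 - 5*p^2 + 4*p) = (p - 4)*(p - 3)*(p + 4)*(p^2 - p) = (p - 4)*(p - 3)*(p - 1)*(p + 4)*(p)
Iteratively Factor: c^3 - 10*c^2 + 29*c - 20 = (c - 4)*(c^2 - 6*c + 5) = (c - 5)*(c - 4)*(c - 1)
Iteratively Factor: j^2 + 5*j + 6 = (j + 3)*(j + 2)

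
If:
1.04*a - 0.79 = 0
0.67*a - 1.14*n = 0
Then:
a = 0.76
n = 0.45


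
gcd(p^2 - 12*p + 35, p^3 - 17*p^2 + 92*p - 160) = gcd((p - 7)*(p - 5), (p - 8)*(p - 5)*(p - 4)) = p - 5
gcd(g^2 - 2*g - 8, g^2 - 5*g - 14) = g + 2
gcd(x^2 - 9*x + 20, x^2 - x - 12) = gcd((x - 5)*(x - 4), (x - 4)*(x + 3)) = x - 4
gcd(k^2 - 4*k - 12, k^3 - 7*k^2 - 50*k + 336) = k - 6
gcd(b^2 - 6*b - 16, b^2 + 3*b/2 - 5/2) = 1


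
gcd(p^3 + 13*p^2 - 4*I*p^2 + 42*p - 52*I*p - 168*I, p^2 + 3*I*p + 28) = p - 4*I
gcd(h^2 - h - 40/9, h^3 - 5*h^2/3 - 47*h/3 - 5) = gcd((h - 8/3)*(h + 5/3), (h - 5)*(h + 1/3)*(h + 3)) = 1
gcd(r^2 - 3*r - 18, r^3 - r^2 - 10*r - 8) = 1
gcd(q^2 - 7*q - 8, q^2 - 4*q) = 1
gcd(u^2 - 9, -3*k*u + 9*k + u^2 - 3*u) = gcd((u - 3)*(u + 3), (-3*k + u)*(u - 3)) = u - 3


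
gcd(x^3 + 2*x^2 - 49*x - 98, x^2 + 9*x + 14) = x^2 + 9*x + 14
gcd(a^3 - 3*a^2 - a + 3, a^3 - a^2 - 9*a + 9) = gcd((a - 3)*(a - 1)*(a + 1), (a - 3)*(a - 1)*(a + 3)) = a^2 - 4*a + 3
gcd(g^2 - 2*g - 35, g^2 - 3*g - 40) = g + 5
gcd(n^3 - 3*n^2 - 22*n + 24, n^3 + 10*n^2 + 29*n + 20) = n + 4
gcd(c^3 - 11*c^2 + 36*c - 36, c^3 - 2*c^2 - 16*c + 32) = c - 2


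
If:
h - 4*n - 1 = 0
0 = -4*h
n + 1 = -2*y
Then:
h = 0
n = -1/4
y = -3/8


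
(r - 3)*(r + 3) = r^2 - 9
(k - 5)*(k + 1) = k^2 - 4*k - 5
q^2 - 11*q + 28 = (q - 7)*(q - 4)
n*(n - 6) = n^2 - 6*n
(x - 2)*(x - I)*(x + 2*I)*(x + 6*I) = x^4 - 2*x^3 + 7*I*x^3 - 4*x^2 - 14*I*x^2 + 8*x + 12*I*x - 24*I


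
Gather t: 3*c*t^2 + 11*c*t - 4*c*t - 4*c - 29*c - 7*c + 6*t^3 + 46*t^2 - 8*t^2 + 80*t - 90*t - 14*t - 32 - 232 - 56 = -40*c + 6*t^3 + t^2*(3*c + 38) + t*(7*c - 24) - 320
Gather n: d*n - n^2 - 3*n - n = -n^2 + n*(d - 4)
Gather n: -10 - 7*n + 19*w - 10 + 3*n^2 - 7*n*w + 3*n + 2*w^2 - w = 3*n^2 + n*(-7*w - 4) + 2*w^2 + 18*w - 20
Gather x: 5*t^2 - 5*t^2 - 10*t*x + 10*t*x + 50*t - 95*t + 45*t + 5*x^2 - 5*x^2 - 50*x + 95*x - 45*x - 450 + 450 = 0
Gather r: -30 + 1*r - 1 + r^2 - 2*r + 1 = r^2 - r - 30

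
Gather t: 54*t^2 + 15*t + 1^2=54*t^2 + 15*t + 1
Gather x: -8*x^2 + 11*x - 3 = -8*x^2 + 11*x - 3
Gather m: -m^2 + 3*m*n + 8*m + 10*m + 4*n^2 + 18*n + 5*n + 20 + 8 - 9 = -m^2 + m*(3*n + 18) + 4*n^2 + 23*n + 19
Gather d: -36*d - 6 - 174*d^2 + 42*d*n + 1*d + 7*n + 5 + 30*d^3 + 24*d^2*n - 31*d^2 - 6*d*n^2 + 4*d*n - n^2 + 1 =30*d^3 + d^2*(24*n - 205) + d*(-6*n^2 + 46*n - 35) - n^2 + 7*n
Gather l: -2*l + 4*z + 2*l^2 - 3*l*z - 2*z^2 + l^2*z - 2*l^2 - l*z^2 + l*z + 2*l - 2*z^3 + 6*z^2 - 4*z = l^2*z + l*(-z^2 - 2*z) - 2*z^3 + 4*z^2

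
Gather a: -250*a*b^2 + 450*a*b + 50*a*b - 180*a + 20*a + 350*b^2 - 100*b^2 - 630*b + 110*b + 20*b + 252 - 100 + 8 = a*(-250*b^2 + 500*b - 160) + 250*b^2 - 500*b + 160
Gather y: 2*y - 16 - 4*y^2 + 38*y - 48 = -4*y^2 + 40*y - 64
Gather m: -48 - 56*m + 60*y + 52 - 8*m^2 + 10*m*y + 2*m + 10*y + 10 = -8*m^2 + m*(10*y - 54) + 70*y + 14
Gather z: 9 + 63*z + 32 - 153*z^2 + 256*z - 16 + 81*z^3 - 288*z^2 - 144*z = 81*z^3 - 441*z^2 + 175*z + 25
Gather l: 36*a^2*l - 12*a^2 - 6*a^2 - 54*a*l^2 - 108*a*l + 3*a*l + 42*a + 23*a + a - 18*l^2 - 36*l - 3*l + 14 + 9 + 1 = -18*a^2 + 66*a + l^2*(-54*a - 18) + l*(36*a^2 - 105*a - 39) + 24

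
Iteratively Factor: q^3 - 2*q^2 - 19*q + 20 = (q + 4)*(q^2 - 6*q + 5) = (q - 1)*(q + 4)*(q - 5)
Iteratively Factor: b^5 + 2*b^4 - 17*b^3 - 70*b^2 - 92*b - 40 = (b + 2)*(b^4 - 17*b^2 - 36*b - 20) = (b - 5)*(b + 2)*(b^3 + 5*b^2 + 8*b + 4) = (b - 5)*(b + 2)^2*(b^2 + 3*b + 2) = (b - 5)*(b + 2)^3*(b + 1)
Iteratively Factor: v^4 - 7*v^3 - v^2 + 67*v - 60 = (v - 4)*(v^3 - 3*v^2 - 13*v + 15) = (v - 4)*(v - 1)*(v^2 - 2*v - 15) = (v - 4)*(v - 1)*(v + 3)*(v - 5)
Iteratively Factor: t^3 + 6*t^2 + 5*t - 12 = (t + 4)*(t^2 + 2*t - 3) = (t - 1)*(t + 4)*(t + 3)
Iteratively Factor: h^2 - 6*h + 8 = (h - 2)*(h - 4)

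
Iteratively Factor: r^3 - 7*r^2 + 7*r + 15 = (r - 3)*(r^2 - 4*r - 5) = (r - 3)*(r + 1)*(r - 5)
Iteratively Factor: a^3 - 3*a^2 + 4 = (a - 2)*(a^2 - a - 2) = (a - 2)*(a + 1)*(a - 2)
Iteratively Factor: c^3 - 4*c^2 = (c)*(c^2 - 4*c) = c^2*(c - 4)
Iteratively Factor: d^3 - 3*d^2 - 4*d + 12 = (d - 3)*(d^2 - 4) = (d - 3)*(d + 2)*(d - 2)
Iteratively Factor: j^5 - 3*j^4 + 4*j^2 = (j + 1)*(j^4 - 4*j^3 + 4*j^2) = (j - 2)*(j + 1)*(j^3 - 2*j^2) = j*(j - 2)*(j + 1)*(j^2 - 2*j) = j^2*(j - 2)*(j + 1)*(j - 2)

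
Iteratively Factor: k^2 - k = (k - 1)*(k)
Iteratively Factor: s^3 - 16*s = (s + 4)*(s^2 - 4*s) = s*(s + 4)*(s - 4)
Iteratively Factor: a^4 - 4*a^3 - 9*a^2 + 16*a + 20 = (a - 5)*(a^3 + a^2 - 4*a - 4) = (a - 5)*(a + 1)*(a^2 - 4) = (a - 5)*(a + 1)*(a + 2)*(a - 2)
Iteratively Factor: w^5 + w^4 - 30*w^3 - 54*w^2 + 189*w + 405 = (w - 3)*(w^4 + 4*w^3 - 18*w^2 - 108*w - 135) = (w - 5)*(w - 3)*(w^3 + 9*w^2 + 27*w + 27) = (w - 5)*(w - 3)*(w + 3)*(w^2 + 6*w + 9) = (w - 5)*(w - 3)*(w + 3)^2*(w + 3)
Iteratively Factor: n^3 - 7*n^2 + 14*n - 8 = (n - 2)*(n^2 - 5*n + 4) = (n - 2)*(n - 1)*(n - 4)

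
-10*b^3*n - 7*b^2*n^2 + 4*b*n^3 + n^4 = n*(-2*b + n)*(b + n)*(5*b + n)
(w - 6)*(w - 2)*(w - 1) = w^3 - 9*w^2 + 20*w - 12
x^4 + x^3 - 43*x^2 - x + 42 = (x - 6)*(x - 1)*(x + 1)*(x + 7)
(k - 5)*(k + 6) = k^2 + k - 30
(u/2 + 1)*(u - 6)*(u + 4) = u^3/2 - 14*u - 24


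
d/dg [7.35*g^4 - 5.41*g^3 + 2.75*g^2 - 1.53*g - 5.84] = 29.4*g^3 - 16.23*g^2 + 5.5*g - 1.53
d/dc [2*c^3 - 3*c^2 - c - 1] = 6*c^2 - 6*c - 1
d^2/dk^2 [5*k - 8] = 0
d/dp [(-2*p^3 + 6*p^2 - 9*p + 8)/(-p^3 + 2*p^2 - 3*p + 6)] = 2*(p^4 - 3*p^3 - 6*p^2 + 20*p - 15)/(p^6 - 4*p^5 + 10*p^4 - 24*p^3 + 33*p^2 - 36*p + 36)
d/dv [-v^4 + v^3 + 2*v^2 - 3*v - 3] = -4*v^3 + 3*v^2 + 4*v - 3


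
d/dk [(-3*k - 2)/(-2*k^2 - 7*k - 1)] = (6*k^2 + 21*k - (3*k + 2)*(4*k + 7) + 3)/(2*k^2 + 7*k + 1)^2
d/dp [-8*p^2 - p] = -16*p - 1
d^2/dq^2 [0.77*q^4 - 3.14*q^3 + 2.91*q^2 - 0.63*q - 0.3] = 9.24*q^2 - 18.84*q + 5.82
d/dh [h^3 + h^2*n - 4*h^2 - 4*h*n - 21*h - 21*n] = 3*h^2 + 2*h*n - 8*h - 4*n - 21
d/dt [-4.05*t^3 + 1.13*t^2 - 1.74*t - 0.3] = -12.15*t^2 + 2.26*t - 1.74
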